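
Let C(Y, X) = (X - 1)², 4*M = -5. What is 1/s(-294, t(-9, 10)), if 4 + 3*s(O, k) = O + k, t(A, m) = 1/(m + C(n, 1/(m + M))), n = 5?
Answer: -39633/3935653 ≈ -0.010070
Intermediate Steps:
M = -5/4 (M = (¼)*(-5) = -5/4 ≈ -1.2500)
C(Y, X) = (-1 + X)²
t(A, m) = 1/(m + (-1 + 1/(-5/4 + m))²) (t(A, m) = 1/(m + (-1 + 1/(m - 5/4))²) = 1/(m + (-1 + 1/(-5/4 + m))²))
s(O, k) = -4/3 + O/3 + k/3 (s(O, k) = -4/3 + (O + k)/3 = -4/3 + (O/3 + k/3) = -4/3 + O/3 + k/3)
1/s(-294, t(-9, 10)) = 1/(-4/3 + (⅓)*(-294) + 1/(3*(10 + (1 - 1/(-5/4 + 10))²))) = 1/(-4/3 - 98 + 1/(3*(10 + (1 - 1/35/4)²))) = 1/(-4/3 - 98 + 1/(3*(10 + (1 - 1*4/35)²))) = 1/(-4/3 - 98 + 1/(3*(10 + (1 - 4/35)²))) = 1/(-4/3 - 98 + 1/(3*(10 + (31/35)²))) = 1/(-4/3 - 98 + 1/(3*(10 + 961/1225))) = 1/(-4/3 - 98 + 1/(3*(13211/1225))) = 1/(-4/3 - 98 + (⅓)*(1225/13211)) = 1/(-4/3 - 98 + 1225/39633) = 1/(-3935653/39633) = -39633/3935653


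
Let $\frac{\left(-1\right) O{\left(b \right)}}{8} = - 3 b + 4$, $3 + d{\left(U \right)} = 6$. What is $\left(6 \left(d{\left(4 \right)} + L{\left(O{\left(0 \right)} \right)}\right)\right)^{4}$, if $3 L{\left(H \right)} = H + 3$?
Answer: $2560000$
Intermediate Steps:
$d{\left(U \right)} = 3$ ($d{\left(U \right)} = -3 + 6 = 3$)
$O{\left(b \right)} = -32 + 24 b$ ($O{\left(b \right)} = - 8 \left(- 3 b + 4\right) = - 8 \left(4 - 3 b\right) = -32 + 24 b$)
$L{\left(H \right)} = 1 + \frac{H}{3}$ ($L{\left(H \right)} = \frac{H + 3}{3} = \frac{3 + H}{3} = 1 + \frac{H}{3}$)
$\left(6 \left(d{\left(4 \right)} + L{\left(O{\left(0 \right)} \right)}\right)\right)^{4} = \left(6 \left(3 + \left(1 + \frac{-32 + 24 \cdot 0}{3}\right)\right)\right)^{4} = \left(6 \left(3 + \left(1 + \frac{-32 + 0}{3}\right)\right)\right)^{4} = \left(6 \left(3 + \left(1 + \frac{1}{3} \left(-32\right)\right)\right)\right)^{4} = \left(6 \left(3 + \left(1 - \frac{32}{3}\right)\right)\right)^{4} = \left(6 \left(3 - \frac{29}{3}\right)\right)^{4} = \left(6 \left(- \frac{20}{3}\right)\right)^{4} = \left(-40\right)^{4} = 2560000$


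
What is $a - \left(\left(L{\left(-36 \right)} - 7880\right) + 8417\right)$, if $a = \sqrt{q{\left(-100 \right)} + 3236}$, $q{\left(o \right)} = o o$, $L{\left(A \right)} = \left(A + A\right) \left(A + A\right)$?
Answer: $-5721 + 2 \sqrt{3309} \approx -5606.0$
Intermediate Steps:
$L{\left(A \right)} = 4 A^{2}$ ($L{\left(A \right)} = 2 A 2 A = 4 A^{2}$)
$q{\left(o \right)} = o^{2}$
$a = 2 \sqrt{3309}$ ($a = \sqrt{\left(-100\right)^{2} + 3236} = \sqrt{10000 + 3236} = \sqrt{13236} = 2 \sqrt{3309} \approx 115.05$)
$a - \left(\left(L{\left(-36 \right)} - 7880\right) + 8417\right) = 2 \sqrt{3309} - \left(\left(4 \left(-36\right)^{2} - 7880\right) + 8417\right) = 2 \sqrt{3309} - \left(\left(4 \cdot 1296 - 7880\right) + 8417\right) = 2 \sqrt{3309} - \left(\left(5184 - 7880\right) + 8417\right) = 2 \sqrt{3309} - \left(-2696 + 8417\right) = 2 \sqrt{3309} - 5721 = -5721 + 2 \sqrt{3309}$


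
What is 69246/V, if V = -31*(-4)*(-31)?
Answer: -34623/1922 ≈ -18.014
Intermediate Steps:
V = -3844 (V = 124*(-31) = -3844)
69246/V = 69246/(-3844) = 69246*(-1/3844) = -34623/1922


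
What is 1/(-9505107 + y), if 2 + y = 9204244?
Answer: -1/300865 ≈ -3.3237e-6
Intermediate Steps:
y = 9204242 (y = -2 + 9204244 = 9204242)
1/(-9505107 + y) = 1/(-9505107 + 9204242) = 1/(-300865) = -1/300865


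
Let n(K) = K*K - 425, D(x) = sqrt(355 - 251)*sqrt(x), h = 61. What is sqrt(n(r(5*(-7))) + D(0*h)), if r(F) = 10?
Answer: 5*I*sqrt(13) ≈ 18.028*I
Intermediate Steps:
D(x) = 2*sqrt(26)*sqrt(x) (D(x) = sqrt(104)*sqrt(x) = (2*sqrt(26))*sqrt(x) = 2*sqrt(26)*sqrt(x))
n(K) = -425 + K**2 (n(K) = K**2 - 425 = -425 + K**2)
sqrt(n(r(5*(-7))) + D(0*h)) = sqrt((-425 + 10**2) + 2*sqrt(26)*sqrt(0*61)) = sqrt((-425 + 100) + 2*sqrt(26)*sqrt(0)) = sqrt(-325 + 2*sqrt(26)*0) = sqrt(-325 + 0) = sqrt(-325) = 5*I*sqrt(13)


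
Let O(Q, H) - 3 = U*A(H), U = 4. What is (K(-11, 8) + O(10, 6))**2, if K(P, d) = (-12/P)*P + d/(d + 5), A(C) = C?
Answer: 41209/169 ≈ 243.84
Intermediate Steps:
O(Q, H) = 3 + 4*H
K(P, d) = -12 + d/(5 + d)
(K(-11, 8) + O(10, 6))**2 = ((-60 - 11*8)/(5 + 8) + (3 + 4*6))**2 = ((-60 - 88)/13 + (3 + 24))**2 = ((1/13)*(-148) + 27)**2 = (-148/13 + 27)**2 = (203/13)**2 = 41209/169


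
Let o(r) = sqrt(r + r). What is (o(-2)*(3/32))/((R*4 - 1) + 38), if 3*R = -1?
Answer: 9*I/1712 ≈ 0.005257*I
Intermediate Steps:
R = -1/3 (R = (1/3)*(-1) = -1/3 ≈ -0.33333)
o(r) = sqrt(2)*sqrt(r) (o(r) = sqrt(2*r) = sqrt(2)*sqrt(r))
(o(-2)*(3/32))/((R*4 - 1) + 38) = ((sqrt(2)*sqrt(-2))*(3/32))/((-1/3*4 - 1) + 38) = ((sqrt(2)*(I*sqrt(2)))*(3*(1/32)))/((-4/3 - 1) + 38) = ((2*I)*(3/32))/(-7/3 + 38) = (3*I/16)/(107/3) = (3*I/16)*(3/107) = 9*I/1712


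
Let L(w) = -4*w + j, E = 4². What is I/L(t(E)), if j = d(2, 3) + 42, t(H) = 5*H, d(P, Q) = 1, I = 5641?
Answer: -5641/277 ≈ -20.365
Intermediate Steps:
E = 16
j = 43 (j = 1 + 42 = 43)
L(w) = 43 - 4*w (L(w) = -4*w + 43 = 43 - 4*w)
I/L(t(E)) = 5641/(43 - 20*16) = 5641/(43 - 4*80) = 5641/(43 - 320) = 5641/(-277) = 5641*(-1/277) = -5641/277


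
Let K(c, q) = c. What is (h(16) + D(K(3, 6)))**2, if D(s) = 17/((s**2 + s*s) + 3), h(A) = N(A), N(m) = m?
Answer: 124609/441 ≈ 282.56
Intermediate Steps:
h(A) = A
D(s) = 17/(3 + 2*s**2) (D(s) = 17/((s**2 + s**2) + 3) = 17/(2*s**2 + 3) = 17/(3 + 2*s**2))
(h(16) + D(K(3, 6)))**2 = (16 + 17/(3 + 2*3**2))**2 = (16 + 17/(3 + 2*9))**2 = (16 + 17/(3 + 18))**2 = (16 + 17/21)**2 = (353/21)**2 = 124609/441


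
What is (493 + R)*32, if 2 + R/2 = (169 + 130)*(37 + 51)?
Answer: 1699616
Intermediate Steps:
R = 52620 (R = -4 + 2*((169 + 130)*(37 + 51)) = -4 + 2*(299*88) = -4 + 2*26312 = -4 + 52624 = 52620)
(493 + R)*32 = (493 + 52620)*32 = 53113*32 = 1699616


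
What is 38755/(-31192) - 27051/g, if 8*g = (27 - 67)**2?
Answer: -26610181/194950 ≈ -136.50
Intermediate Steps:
g = 200 (g = (27 - 67)**2/8 = (1/8)*(-40)**2 = (1/8)*1600 = 200)
38755/(-31192) - 27051/g = 38755/(-31192) - 27051/200 = 38755*(-1/31192) - 27051*1/200 = -38755/31192 - 27051/200 = -26610181/194950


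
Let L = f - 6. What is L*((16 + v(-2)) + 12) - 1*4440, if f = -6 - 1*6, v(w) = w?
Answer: -4908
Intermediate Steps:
f = -12 (f = -6 - 6 = -12)
L = -18 (L = -12 - 6 = -18)
L*((16 + v(-2)) + 12) - 1*4440 = -18*((16 - 2) + 12) - 1*4440 = -18*(14 + 12) - 4440 = -18*26 - 4440 = -468 - 4440 = -4908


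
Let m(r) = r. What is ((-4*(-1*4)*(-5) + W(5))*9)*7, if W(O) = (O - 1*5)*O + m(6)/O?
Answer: -24822/5 ≈ -4964.4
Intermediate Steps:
W(O) = 6/O + O*(-5 + O) (W(O) = (O - 1*5)*O + 6/O = (O - 5)*O + 6/O = (-5 + O)*O + 6/O = O*(-5 + O) + 6/O = 6/O + O*(-5 + O))
((-4*(-1*4)*(-5) + W(5))*9)*7 = ((-4*(-1*4)*(-5) + (6 + 5**2*(-5 + 5))/5)*9)*7 = ((-(-16)*(-5) + (6 + 25*0)/5)*9)*7 = ((-4*20 + (6 + 0)/5)*9)*7 = ((-80 + (1/5)*6)*9)*7 = ((-80 + 6/5)*9)*7 = -394/5*9*7 = -3546/5*7 = -24822/5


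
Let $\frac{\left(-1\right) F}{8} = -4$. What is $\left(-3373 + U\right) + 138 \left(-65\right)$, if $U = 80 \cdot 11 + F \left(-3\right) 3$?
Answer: $-11751$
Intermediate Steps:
$F = 32$ ($F = \left(-8\right) \left(-4\right) = 32$)
$U = 592$ ($U = 80 \cdot 11 + 32 \left(-3\right) 3 = 880 - 288 = 592$)
$\left(-3373 + U\right) + 138 \left(-65\right) = \left(-3373 + 592\right) + 138 \left(-65\right) = -2781 - 8970 = -11751$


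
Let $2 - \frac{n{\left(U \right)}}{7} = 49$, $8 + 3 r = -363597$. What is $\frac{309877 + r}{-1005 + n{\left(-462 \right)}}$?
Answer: $- \frac{283013}{2001} \approx -141.44$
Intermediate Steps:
$r = - \frac{363605}{3}$ ($r = - \frac{8}{3} + \frac{1}{3} \left(-363597\right) = - \frac{8}{3} - 121199 = - \frac{363605}{3} \approx -1.212 \cdot 10^{5}$)
$n{\left(U \right)} = -329$ ($n{\left(U \right)} = 14 - 343 = -329$)
$\frac{309877 + r}{-1005 + n{\left(-462 \right)}} = \frac{309877 - \frac{363605}{3}}{-1005 - 329} = \frac{566026}{3 \left(-1334\right)} = \frac{566026}{3} \left(- \frac{1}{1334}\right) = - \frac{283013}{2001}$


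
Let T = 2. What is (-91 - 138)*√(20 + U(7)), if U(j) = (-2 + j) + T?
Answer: -687*√3 ≈ -1189.9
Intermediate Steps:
U(j) = j (U(j) = (-2 + j) + 2 = j)
(-91 - 138)*√(20 + U(7)) = (-91 - 138)*√(20 + 7) = -687*√3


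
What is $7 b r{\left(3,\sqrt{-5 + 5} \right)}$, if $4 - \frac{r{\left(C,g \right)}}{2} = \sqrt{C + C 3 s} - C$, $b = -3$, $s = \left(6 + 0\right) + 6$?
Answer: $-294 + 42 \sqrt{111} \approx 148.5$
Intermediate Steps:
$s = 12$ ($s = 6 + 6 = 12$)
$r{\left(C,g \right)} = 8 + 2 C - 2 \sqrt{37} \sqrt{C}$ ($r{\left(C,g \right)} = 8 - 2 \left(\sqrt{C + C 3 \cdot 12} - C\right) = 8 - 2 \left(\sqrt{C + 3 C 12} - C\right) = 8 - 2 \left(\sqrt{C + 36 C} - C\right) = 8 - 2 \left(\sqrt{37 C} - C\right) = 8 - 2 \left(\sqrt{37} \sqrt{C} - C\right) = 8 - 2 \left(- C + \sqrt{37} \sqrt{C}\right) = 8 - \left(- 2 C + 2 \sqrt{37} \sqrt{C}\right) = 8 + 2 C - 2 \sqrt{37} \sqrt{C}$)
$7 b r{\left(3,\sqrt{-5 + 5} \right)} = 7 \left(-3\right) \left(8 + 2 \cdot 3 - 2 \sqrt{37} \sqrt{3}\right) = - 21 \left(8 + 6 - 2 \sqrt{111}\right) = - 21 \left(14 - 2 \sqrt{111}\right) = -294 + 42 \sqrt{111}$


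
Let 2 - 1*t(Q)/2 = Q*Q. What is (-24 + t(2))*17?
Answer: -476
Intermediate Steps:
t(Q) = 4 - 2*Q² (t(Q) = 4 - 2*Q*Q = 4 - 2*Q²)
(-24 + t(2))*17 = (-24 + (4 - 2*2²))*17 = (-24 + (4 - 2*4))*17 = (-24 + (4 - 8))*17 = (-24 - 4)*17 = -28*17 = -476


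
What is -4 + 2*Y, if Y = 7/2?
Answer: 3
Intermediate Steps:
Y = 7/2 (Y = 7*(½) = 7/2 ≈ 3.5000)
-4 + 2*Y = -4 + 2*(7/2) = -4 + 7 = 3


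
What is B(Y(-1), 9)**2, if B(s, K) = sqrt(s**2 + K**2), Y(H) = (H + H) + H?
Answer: 90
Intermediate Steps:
Y(H) = 3*H (Y(H) = 2*H + H = 3*H)
B(s, K) = sqrt(K**2 + s**2)
B(Y(-1), 9)**2 = (sqrt(9**2 + (3*(-1))**2))**2 = (sqrt(81 + (-3)**2))**2 = (sqrt(81 + 9))**2 = (sqrt(90))**2 = (3*sqrt(10))**2 = 90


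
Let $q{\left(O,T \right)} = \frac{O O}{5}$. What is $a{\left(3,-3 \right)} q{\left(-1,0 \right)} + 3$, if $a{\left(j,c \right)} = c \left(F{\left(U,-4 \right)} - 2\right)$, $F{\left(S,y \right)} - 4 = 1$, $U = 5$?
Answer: $\frac{6}{5} \approx 1.2$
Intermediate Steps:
$F{\left(S,y \right)} = 5$ ($F{\left(S,y \right)} = 4 + 1 = 5$)
$q{\left(O,T \right)} = \frac{O^{2}}{5}$ ($q{\left(O,T \right)} = O^{2} \cdot \frac{1}{5} = \frac{O^{2}}{5}$)
$a{\left(j,c \right)} = 3 c$ ($a{\left(j,c \right)} = c \left(5 - 2\right) = c 3 = 3 c$)
$a{\left(3,-3 \right)} q{\left(-1,0 \right)} + 3 = 3 \left(-3\right) \frac{\left(-1\right)^{2}}{5} + 3 = - 9 \cdot \frac{1}{5} \cdot 1 + 3 = \left(-9\right) \frac{1}{5} + 3 = - \frac{9}{5} + 3 = \frac{6}{5}$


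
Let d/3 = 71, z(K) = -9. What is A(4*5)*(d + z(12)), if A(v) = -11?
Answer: -2244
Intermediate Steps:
d = 213 (d = 3*71 = 213)
A(4*5)*(d + z(12)) = -11*(213 - 9) = -11*204 = -2244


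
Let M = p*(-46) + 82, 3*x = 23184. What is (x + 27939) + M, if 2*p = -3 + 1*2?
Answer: 35772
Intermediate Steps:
x = 7728 (x = (⅓)*23184 = 7728)
p = -½ (p = (-3 + 1*2)/2 = (-3 + 2)/2 = (½)*(-1) = -½ ≈ -0.50000)
M = 105 (M = -½*(-46) + 82 = 23 + 82 = 105)
(x + 27939) + M = (7728 + 27939) + 105 = 35667 + 105 = 35772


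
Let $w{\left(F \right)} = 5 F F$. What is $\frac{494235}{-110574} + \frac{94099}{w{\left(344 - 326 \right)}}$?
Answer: $\frac{533569007}{9951660} \approx 53.616$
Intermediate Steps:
$w{\left(F \right)} = 5 F^{2}$
$\frac{494235}{-110574} + \frac{94099}{w{\left(344 - 326 \right)}} = \frac{494235}{-110574} + \frac{94099}{5 \left(344 - 326\right)^{2}} = 494235 \left(- \frac{1}{110574}\right) + \frac{94099}{5 \left(344 - 326\right)^{2}} = - \frac{54915}{12286} + \frac{94099}{5 \cdot 18^{2}} = - \frac{54915}{12286} + \frac{94099}{5 \cdot 324} = - \frac{54915}{12286} + \frac{94099}{1620} = \frac{533569007}{9951660}$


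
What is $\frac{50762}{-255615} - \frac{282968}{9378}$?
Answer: $- \frac{12134485226}{399526245} \approx -30.372$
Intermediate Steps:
$\frac{50762}{-255615} - \frac{282968}{9378} = 50762 \left(- \frac{1}{255615}\right) - \frac{141484}{4689} = - \frac{50762}{255615} - \frac{141484}{4689} = - \frac{12134485226}{399526245}$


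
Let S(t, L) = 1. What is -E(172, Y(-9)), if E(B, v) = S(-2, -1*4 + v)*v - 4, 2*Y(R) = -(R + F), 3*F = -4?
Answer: -7/6 ≈ -1.1667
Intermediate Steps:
F = -4/3 (F = (⅓)*(-4) = -4/3 ≈ -1.3333)
Y(R) = ⅔ - R/2 (Y(R) = (-(R - 4/3))/2 = (-(-4/3 + R))/2 = (4/3 - R)/2 = ⅔ - R/2)
E(B, v) = -4 + v (E(B, v) = 1*v - 4 = v - 4 = -4 + v)
-E(172, Y(-9)) = -(-4 + (⅔ - ½*(-9))) = -(-4 + (⅔ + 9/2)) = -(-4 + 31/6) = -1*7/6 = -7/6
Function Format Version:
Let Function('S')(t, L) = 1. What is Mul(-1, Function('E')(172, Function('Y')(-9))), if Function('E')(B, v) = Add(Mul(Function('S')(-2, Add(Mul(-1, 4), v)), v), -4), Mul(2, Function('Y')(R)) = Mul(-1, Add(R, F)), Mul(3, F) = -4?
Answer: Rational(-7, 6) ≈ -1.1667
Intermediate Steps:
F = Rational(-4, 3) (F = Mul(Rational(1, 3), -4) = Rational(-4, 3) ≈ -1.3333)
Function('Y')(R) = Add(Rational(2, 3), Mul(Rational(-1, 2), R)) (Function('Y')(R) = Mul(Rational(1, 2), Mul(-1, Add(R, Rational(-4, 3)))) = Mul(Rational(1, 2), Mul(-1, Add(Rational(-4, 3), R))) = Mul(Rational(1, 2), Add(Rational(4, 3), Mul(-1, R))) = Add(Rational(2, 3), Mul(Rational(-1, 2), R)))
Function('E')(B, v) = Add(-4, v) (Function('E')(B, v) = Add(Mul(1, v), -4) = Add(v, -4) = Add(-4, v))
Mul(-1, Function('E')(172, Function('Y')(-9))) = Mul(-1, Add(-4, Add(Rational(2, 3), Mul(Rational(-1, 2), -9)))) = Mul(-1, Add(-4, Add(Rational(2, 3), Rational(9, 2)))) = Mul(-1, Add(-4, Rational(31, 6))) = Mul(-1, Rational(7, 6)) = Rational(-7, 6)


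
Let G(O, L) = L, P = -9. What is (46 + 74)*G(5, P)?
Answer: -1080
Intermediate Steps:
(46 + 74)*G(5, P) = (46 + 74)*(-9) = 120*(-9) = -1080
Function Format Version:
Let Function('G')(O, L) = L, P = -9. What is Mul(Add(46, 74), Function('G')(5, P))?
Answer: -1080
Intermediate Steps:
Mul(Add(46, 74), Function('G')(5, P)) = Mul(Add(46, 74), -9) = Mul(120, -9) = -1080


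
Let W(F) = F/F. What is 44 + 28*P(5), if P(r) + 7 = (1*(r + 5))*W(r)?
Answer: 128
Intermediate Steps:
W(F) = 1
P(r) = -2 + r (P(r) = -7 + (1*(r + 5))*1 = -7 + (1*(5 + r))*1 = -7 + (5 + r)*1 = -7 + (5 + r) = -2 + r)
44 + 28*P(5) = 44 + 28*(-2 + 5) = 44 + 28*3 = 44 + 84 = 128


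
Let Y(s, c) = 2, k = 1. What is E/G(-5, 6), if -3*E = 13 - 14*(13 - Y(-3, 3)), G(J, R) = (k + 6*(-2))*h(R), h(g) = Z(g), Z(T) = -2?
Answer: 47/22 ≈ 2.1364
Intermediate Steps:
h(g) = -2
G(J, R) = 22 (G(J, R) = (1 + 6*(-2))*(-2) = (1 - 12)*(-2) = -11*(-2) = 22)
E = 47 (E = -(13 - 14*(13 - 1*2))/3 = -(13 - 14*(13 - 2))/3 = -(13 - 14*11)/3 = -(13 - 154)/3 = -⅓*(-141) = 47)
E/G(-5, 6) = 47/22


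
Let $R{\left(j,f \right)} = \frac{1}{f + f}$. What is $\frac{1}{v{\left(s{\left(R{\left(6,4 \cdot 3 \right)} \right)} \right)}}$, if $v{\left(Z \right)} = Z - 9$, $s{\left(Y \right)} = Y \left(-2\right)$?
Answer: $- \frac{12}{109} \approx -0.11009$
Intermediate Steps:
$R{\left(j,f \right)} = \frac{1}{2 f}$
$s{\left(Y \right)} = - 2 Y$
$v{\left(Z \right)} = -9 + Z$
$\frac{1}{v{\left(s{\left(R{\left(6,4 \cdot 3 \right)} \right)} \right)}} = \frac{1}{-9 - 2 \frac{1}{2 \cdot 4 \cdot 3}} = \frac{1}{-9 - 2 \frac{1}{2 \cdot 12}} = \frac{1}{-9 - 2 \cdot \frac{1}{2} \cdot \frac{1}{12}} = \frac{1}{-9 - \frac{1}{12}} = \frac{1}{- \frac{109}{12}} = - \frac{12}{109}$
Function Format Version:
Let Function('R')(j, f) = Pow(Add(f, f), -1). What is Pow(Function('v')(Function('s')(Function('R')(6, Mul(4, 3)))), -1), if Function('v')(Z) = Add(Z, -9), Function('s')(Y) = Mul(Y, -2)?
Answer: Rational(-12, 109) ≈ -0.11009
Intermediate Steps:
Function('R')(j, f) = Mul(Rational(1, 2), Pow(f, -1)) (Function('R')(j, f) = Pow(Mul(2, f), -1) = Mul(Rational(1, 2), Pow(f, -1)))
Function('s')(Y) = Mul(-2, Y)
Function('v')(Z) = Add(-9, Z)
Pow(Function('v')(Function('s')(Function('R')(6, Mul(4, 3)))), -1) = Pow(Add(-9, Mul(-2, Mul(Rational(1, 2), Pow(Mul(4, 3), -1)))), -1) = Pow(Add(-9, Mul(-2, Mul(Rational(1, 2), Pow(12, -1)))), -1) = Pow(Add(-9, Mul(-2, Mul(Rational(1, 2), Rational(1, 12)))), -1) = Pow(Add(-9, Mul(-2, Rational(1, 24))), -1) = Pow(Add(-9, Rational(-1, 12)), -1) = Pow(Rational(-109, 12), -1) = Rational(-12, 109)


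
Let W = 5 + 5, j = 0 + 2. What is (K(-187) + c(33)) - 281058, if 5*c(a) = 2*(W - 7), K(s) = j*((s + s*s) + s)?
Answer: -1059334/5 ≈ -2.1187e+5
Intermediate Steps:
j = 2
W = 10
K(s) = 2*s² + 4*s (K(s) = 2*((s + s*s) + s) = 2*((s + s²) + s) = 2*(s² + 2*s) = 2*s² + 4*s)
c(a) = 6/5 (c(a) = (2*(10 - 7))/5 = (2*3)/5 = (⅕)*6 = 6/5)
(K(-187) + c(33)) - 281058 = (2*(-187)*(2 - 187) + 6/5) - 281058 = (2*(-187)*(-185) + 6/5) - 281058 = (69190 + 6/5) - 281058 = 345956/5 - 281058 = -1059334/5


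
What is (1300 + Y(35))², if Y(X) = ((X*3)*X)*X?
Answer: 16880505625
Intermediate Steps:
Y(X) = 3*X³ (Y(X) = ((3*X)*X)*X = (3*X²)*X = 3*X³)
(1300 + Y(35))² = (1300 + 3*35³)² = (1300 + 3*42875)² = (1300 + 128625)² = 129925² = 16880505625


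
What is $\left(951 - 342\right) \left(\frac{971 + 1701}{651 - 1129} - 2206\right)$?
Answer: $- \frac{321899130}{239} \approx -1.3469 \cdot 10^{6}$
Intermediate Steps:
$\left(951 - 342\right) \left(\frac{971 + 1701}{651 - 1129} - 2206\right) = 609 \left(\frac{2672}{-478} - 2206\right) = 609 \left(2672 \left(- \frac{1}{478}\right) - 2206\right) = 609 \left(- \frac{1336}{239} - 2206\right) = 609 \left(- \frac{528570}{239}\right) = - \frac{321899130}{239}$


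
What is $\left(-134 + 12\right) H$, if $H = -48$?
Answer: $5856$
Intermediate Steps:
$\left(-134 + 12\right) H = \left(-134 + 12\right) \left(-48\right) = \left(-122\right) \left(-48\right) = 5856$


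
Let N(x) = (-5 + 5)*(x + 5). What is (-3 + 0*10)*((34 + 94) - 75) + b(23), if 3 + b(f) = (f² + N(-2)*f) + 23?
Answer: 390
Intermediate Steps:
N(x) = 0 (N(x) = 0*(5 + x) = 0)
b(f) = 20 + f² (b(f) = -3 + ((f² + 0*f) + 23) = -3 + ((f² + 0) + 23) = -3 + (f² + 23) = -3 + (23 + f²) = 20 + f²)
(-3 + 0*10)*((34 + 94) - 75) + b(23) = (-3 + 0*10)*((34 + 94) - 75) + (20 + 23²) = (-3 + 0)*(128 - 75) + (20 + 529) = -3*53 + 549 = -159 + 549 = 390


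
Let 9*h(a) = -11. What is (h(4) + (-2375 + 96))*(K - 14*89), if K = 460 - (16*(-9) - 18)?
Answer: 4268576/3 ≈ 1.4229e+6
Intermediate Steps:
K = 622 (K = 460 - (-144 - 18) = 460 - 1*(-162) = 460 + 162 = 622)
h(a) = -11/9 (h(a) = (⅑)*(-11) = -11/9)
(h(4) + (-2375 + 96))*(K - 14*89) = (-11/9 + (-2375 + 96))*(622 - 14*89) = (-11/9 - 2279)*(622 - 1246) = -20522/9*(-624) = 4268576/3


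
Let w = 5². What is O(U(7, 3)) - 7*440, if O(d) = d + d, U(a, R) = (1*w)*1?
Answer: -3030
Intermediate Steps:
w = 25
U(a, R) = 25 (U(a, R) = (1*25)*1 = 25*1 = 25)
O(d) = 2*d
O(U(7, 3)) - 7*440 = 2*25 - 7*440 = 50 - 1*3080 = 50 - 3080 = -3030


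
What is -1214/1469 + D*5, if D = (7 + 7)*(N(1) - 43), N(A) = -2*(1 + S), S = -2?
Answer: -4217244/1469 ≈ -2870.8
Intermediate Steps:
N(A) = 2 (N(A) = -2*(1 - 2) = -2*(-1) = 2)
D = -574 (D = (7 + 7)*(2 - 43) = 14*(-41) = -574)
-1214/1469 + D*5 = -1214/1469 - 574*5 = -1214*1/1469 - 2870 = -1214/1469 - 2870 = -4217244/1469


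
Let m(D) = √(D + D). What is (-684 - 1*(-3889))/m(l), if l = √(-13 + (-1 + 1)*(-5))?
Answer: -3205*√2*13^(¾)*I^(3/2)/26 ≈ 843.94 - 843.94*I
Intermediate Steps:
l = I*√13 (l = √(-13 + 0*(-5)) = √(-13 + 0) = √(-13) = I*√13 ≈ 3.6056*I)
m(D) = √2*√D (m(D) = √(2*D) = √2*√D)
(-684 - 1*(-3889))/m(l) = (-684 - 1*(-3889))/((√2*√(I*√13))) = (-684 + 3889)/((√2*(13^(¼)*√I))) = 3205/((√2*13^(¼)*√I)) = 3205*(-√2*13^(¾)*I^(3/2)/26) = -3205*√2*13^(¾)*I^(3/2)/26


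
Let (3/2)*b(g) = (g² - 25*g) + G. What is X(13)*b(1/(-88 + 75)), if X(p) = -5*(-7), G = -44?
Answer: -165900/169 ≈ -981.66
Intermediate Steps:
X(p) = 35
b(g) = -88/3 - 50*g/3 + 2*g²/3 (b(g) = 2*((g² - 25*g) - 44)/3 = 2*(-44 + g² - 25*g)/3 = -88/3 - 50*g/3 + 2*g²/3)
X(13)*b(1/(-88 + 75)) = 35*(-88/3 - 50/(3*(-88 + 75)) + 2*(1/(-88 + 75))²/3) = 35*(-88/3 - 50/3/(-13) + 2*(1/(-13))²/3) = 35*(-88/3 - 50/3*(-1/13) + 2*(-1/13)²/3) = 35*(-88/3 + 50/39 + (⅔)*(1/169)) = 35*(-88/3 + 50/39 + 2/507) = 35*(-4740/169) = -165900/169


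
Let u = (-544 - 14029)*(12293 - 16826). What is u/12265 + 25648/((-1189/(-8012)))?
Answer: 2598901269941/14583085 ≈ 1.7821e+5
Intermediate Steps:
u = 66059409 (u = -14573*(-4533) = 66059409)
u/12265 + 25648/((-1189/(-8012))) = 66059409/12265 + 25648/((-1189/(-8012))) = 66059409*(1/12265) + 25648/((-1189*(-1/8012))) = 66059409/12265 + 25648/(1189/8012) = 66059409/12265 + 25648*(8012/1189) = 66059409/12265 + 205491776/1189 = 2598901269941/14583085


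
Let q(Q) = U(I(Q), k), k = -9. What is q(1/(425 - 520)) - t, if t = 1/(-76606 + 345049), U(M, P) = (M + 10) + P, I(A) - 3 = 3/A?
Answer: -75432484/268443 ≈ -281.00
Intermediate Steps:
I(A) = 3 + 3/A
U(M, P) = 10 + M + P (U(M, P) = (10 + M) + P = 10 + M + P)
t = 1/268443 ≈ 3.7252e-6
q(Q) = 4 + 3/Q (q(Q) = 10 + (3 + 3/Q) - 9 = 4 + 3/Q)
q(1/(425 - 520)) - t = (4 + 3/(1/(425 - 520))) - 1*1/268443 = (4 + 3/(1/(-95))) - 1/268443 = (4 + 3/(-1/95)) - 1/268443 = (4 + 3*(-95)) - 1/268443 = (4 - 285) - 1/268443 = -281 - 1/268443 = -75432484/268443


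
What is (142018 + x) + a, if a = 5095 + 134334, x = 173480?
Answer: 454927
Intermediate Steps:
a = 139429
(142018 + x) + a = (142018 + 173480) + 139429 = 315498 + 139429 = 454927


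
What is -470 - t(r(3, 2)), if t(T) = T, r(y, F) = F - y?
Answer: -469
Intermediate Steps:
-470 - t(r(3, 2)) = -470 - (2 - 1*3) = -470 - (2 - 3) = -470 - 1*(-1) = -470 + 1 = -469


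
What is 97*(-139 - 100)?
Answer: -23183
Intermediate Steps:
97*(-139 - 100) = 97*(-239) = -23183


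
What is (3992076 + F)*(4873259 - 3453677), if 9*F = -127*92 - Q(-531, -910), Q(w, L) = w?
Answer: 16995960164014/3 ≈ 5.6653e+12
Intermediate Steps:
F = -11153/9 (F = (-127*92 - 1*(-531))/9 = (-11684 + 531)/9 = (⅑)*(-11153) = -11153/9 ≈ -1239.2)
(3992076 + F)*(4873259 - 3453677) = (3992076 - 11153/9)*(4873259 - 3453677) = (35917531/9)*1419582 = 16995960164014/3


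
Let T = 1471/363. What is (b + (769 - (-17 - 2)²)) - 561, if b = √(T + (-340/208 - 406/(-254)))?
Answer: -153 + √47686131831/108966 ≈ -151.00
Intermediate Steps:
T = 1471/363 (T = 1471*(1/363) = 1471/363 ≈ 4.0523)
b = √47686131831/108966 (b = √(1471/363 + (-340/208 - 406/(-254))) = √(1471/363 + (-340*1/208 - 406*(-1/254))) = √(1471/363 + (-85/52 + 203/127)) = √(1471/363 - 239/6604) = √(9627727/2397252) = √47686131831/108966 ≈ 2.0040)
(b + (769 - (-17 - 2)²)) - 561 = (√47686131831/108966 + (769 - (-17 - 2)²)) - 561 = (√47686131831/108966 + (769 - 1*(-19)²)) - 561 = (√47686131831/108966 + (769 - 1*361)) - 561 = (√47686131831/108966 + (769 - 361)) - 561 = (√47686131831/108966 + 408) - 561 = (408 + √47686131831/108966) - 561 = -153 + √47686131831/108966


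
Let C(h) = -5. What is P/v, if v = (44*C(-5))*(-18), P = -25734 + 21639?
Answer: -91/88 ≈ -1.0341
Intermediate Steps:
P = -4095
v = 3960 (v = (44*(-5))*(-18) = -220*(-18) = 3960)
P/v = -4095/3960 = -4095*1/3960 = -91/88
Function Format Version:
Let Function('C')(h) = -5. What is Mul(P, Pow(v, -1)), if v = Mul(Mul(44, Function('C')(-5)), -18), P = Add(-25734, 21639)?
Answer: Rational(-91, 88) ≈ -1.0341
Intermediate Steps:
P = -4095
v = 3960 (v = Mul(Mul(44, -5), -18) = Mul(-220, -18) = 3960)
Mul(P, Pow(v, -1)) = Mul(-4095, Pow(3960, -1)) = Mul(-4095, Rational(1, 3960)) = Rational(-91, 88)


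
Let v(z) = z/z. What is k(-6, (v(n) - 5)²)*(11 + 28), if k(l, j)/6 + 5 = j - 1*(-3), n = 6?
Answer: 3276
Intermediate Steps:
v(z) = 1
k(l, j) = -12 + 6*j (k(l, j) = -30 + 6*(j - 1*(-3)) = -30 + 6*(j + 3) = -30 + 6*(3 + j) = -30 + (18 + 6*j) = -12 + 6*j)
k(-6, (v(n) - 5)²)*(11 + 28) = (-12 + 6*(1 - 5)²)*(11 + 28) = (-12 + 6*(-4)²)*39 = (-12 + 6*16)*39 = (-12 + 96)*39 = 84*39 = 3276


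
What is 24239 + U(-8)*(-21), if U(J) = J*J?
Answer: 22895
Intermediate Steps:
U(J) = J**2
24239 + U(-8)*(-21) = 24239 + (-8)**2*(-21) = 24239 + 64*(-21) = 24239 - 1344 = 22895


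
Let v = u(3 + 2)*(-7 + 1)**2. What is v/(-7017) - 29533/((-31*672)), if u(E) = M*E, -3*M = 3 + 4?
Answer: 10284881/6960864 ≈ 1.4775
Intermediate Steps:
M = -7/3 (M = -(3 + 4)/3 = -1/3*7 = -7/3 ≈ -2.3333)
u(E) = -7*E/3
v = -420 (v = (-7*(3 + 2)/3)*(-7 + 1)**2 = -7/3*5*(-6)**2 = -35/3*36 = -420)
v/(-7017) - 29533/((-31*672)) = -420/(-7017) - 29533/((-31*672)) = -420*(-1/7017) - 29533/(-20832) = 140/2339 - 29533*(-1/20832) = 140/2339 + 4219/2976 = 10284881/6960864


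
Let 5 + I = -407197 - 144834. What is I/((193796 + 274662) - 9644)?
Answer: -92006/76469 ≈ -1.2032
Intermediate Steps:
I = -552036 (I = -5 + (-407197 - 144834) = -5 - 552031 = -552036)
I/((193796 + 274662) - 9644) = -552036/((193796 + 274662) - 9644) = -552036/(468458 - 9644) = -552036/458814 = -552036*1/458814 = -92006/76469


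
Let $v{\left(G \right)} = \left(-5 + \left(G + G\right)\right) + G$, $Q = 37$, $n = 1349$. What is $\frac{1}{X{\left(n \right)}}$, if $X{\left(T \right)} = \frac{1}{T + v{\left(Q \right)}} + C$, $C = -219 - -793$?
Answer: $\frac{1455}{835171} \approx 0.0017422$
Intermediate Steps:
$v{\left(G \right)} = -5 + 3 G$ ($v{\left(G \right)} = \left(-5 + 2 G\right) + G = -5 + 3 G$)
$C = 574$ ($C = -219 + 793 = 574$)
$X{\left(T \right)} = 574 + \frac{1}{106 + T}$ ($X{\left(T \right)} = \frac{1}{T + \left(-5 + 3 \cdot 37\right)} + 574 = \frac{1}{T + \left(-5 + 111\right)} + 574 = \frac{1}{T + 106} + 574 = \frac{1}{106 + T} + 574 = 574 + \frac{1}{106 + T}$)
$\frac{1}{X{\left(n \right)}} = \frac{1}{\frac{1}{106 + 1349} \left(60845 + 574 \cdot 1349\right)} = \frac{1}{\frac{1}{1455} \left(60845 + 774326\right)} = \frac{1}{\frac{1}{1455} \cdot 835171} = \frac{1}{\frac{835171}{1455}} = \frac{1455}{835171}$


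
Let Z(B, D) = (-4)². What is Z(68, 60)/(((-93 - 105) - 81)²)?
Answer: 16/77841 ≈ 0.00020555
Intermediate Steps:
Z(B, D) = 16
Z(68, 60)/(((-93 - 105) - 81)²) = 16/(((-93 - 105) - 81)²) = 16/((-198 - 81)²) = 16/((-279)²) = 16/77841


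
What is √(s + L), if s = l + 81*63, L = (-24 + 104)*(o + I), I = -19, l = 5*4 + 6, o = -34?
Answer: √889 ≈ 29.816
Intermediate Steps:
l = 26 (l = 20 + 6 = 26)
L = -4240 (L = (-24 + 104)*(-34 - 19) = 80*(-53) = -4240)
s = 5129 (s = 26 + 81*63 = 26 + 5103 = 5129)
√(s + L) = √(5129 - 4240) = √889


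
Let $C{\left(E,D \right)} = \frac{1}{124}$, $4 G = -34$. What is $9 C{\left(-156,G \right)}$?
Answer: $\frac{9}{124} \approx 0.072581$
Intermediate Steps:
$G = - \frac{17}{2}$ ($G = \frac{1}{4} \left(-34\right) = - \frac{17}{2} \approx -8.5$)
$C{\left(E,D \right)} = \frac{1}{124}$
$9 C{\left(-156,G \right)} = 9 \cdot \frac{1}{124} = \frac{9}{124}$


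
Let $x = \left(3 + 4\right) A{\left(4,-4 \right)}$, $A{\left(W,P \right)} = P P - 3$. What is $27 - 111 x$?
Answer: $-10074$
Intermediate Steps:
$A{\left(W,P \right)} = -3 + P^{2}$ ($A{\left(W,P \right)} = P^{2} - 3 = -3 + P^{2}$)
$x = 91$ ($x = \left(3 + 4\right) \left(-3 + \left(-4\right)^{2}\right) = 7 \left(-3 + 16\right) = 7 \cdot 13 = 91$)
$27 - 111 x = 27 - 10101 = -10074$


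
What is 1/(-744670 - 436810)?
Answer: -1/1181480 ≈ -8.4640e-7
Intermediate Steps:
1/(-744670 - 436810) = 1/(-1181480) = -1/1181480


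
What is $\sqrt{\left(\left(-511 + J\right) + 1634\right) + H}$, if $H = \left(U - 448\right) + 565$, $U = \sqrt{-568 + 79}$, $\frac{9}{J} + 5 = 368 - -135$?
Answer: $\frac{\sqrt{34169938 + 27556 i \sqrt{489}}}{166} \approx 35.215 + 0.31397 i$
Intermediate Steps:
$J = \frac{3}{166}$ ($J = \frac{9}{-5 + \left(368 - -135\right)} = \frac{9}{-5 + \left(368 + 135\right)} = \frac{9}{-5 + 503} = \frac{9}{498} = 9 \cdot \frac{1}{498} = \frac{3}{166} \approx 0.018072$)
$U = i \sqrt{489}$ ($U = \sqrt{-489} = i \sqrt{489} \approx 22.113 i$)
$H = 117 + i \sqrt{489}$ ($H = \left(i \sqrt{489} - 448\right) + 565 = \left(-448 + i \sqrt{489}\right) + 565 = 117 + i \sqrt{489} \approx 117.0 + 22.113 i$)
$\sqrt{\left(\left(-511 + J\right) + 1634\right) + H} = \sqrt{\left(\left(-511 + \frac{3}{166}\right) + 1634\right) + \left(117 + i \sqrt{489}\right)} = \sqrt{\left(- \frac{84823}{166} + 1634\right) + \left(117 + i \sqrt{489}\right)} = \sqrt{\frac{186421}{166} + \left(117 + i \sqrt{489}\right)} = \sqrt{\frac{205843}{166} + i \sqrt{489}}$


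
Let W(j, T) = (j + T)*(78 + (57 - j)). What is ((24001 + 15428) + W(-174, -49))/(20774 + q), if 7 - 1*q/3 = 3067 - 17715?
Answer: -29478/64739 ≈ -0.45534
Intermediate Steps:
W(j, T) = (135 - j)*(T + j) (W(j, T) = (T + j)*(135 - j) = (135 - j)*(T + j))
q = 43965 (q = 21 - 3*(3067 - 17715) = 21 - 3*(-14648) = 21 + 43944 = 43965)
((24001 + 15428) + W(-174, -49))/(20774 + q) = ((24001 + 15428) + (-1*(-174)² + 135*(-49) + 135*(-174) - 1*(-49)*(-174)))/(20774 + 43965) = (39429 + (-1*30276 - 6615 - 23490 - 8526))/64739 = (39429 + (-30276 - 6615 - 23490 - 8526))*(1/64739) = (39429 - 68907)*(1/64739) = -29478*1/64739 = -29478/64739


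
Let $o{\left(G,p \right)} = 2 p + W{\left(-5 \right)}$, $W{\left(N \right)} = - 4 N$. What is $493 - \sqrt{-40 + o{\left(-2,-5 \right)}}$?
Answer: $493 - i \sqrt{30} \approx 493.0 - 5.4772 i$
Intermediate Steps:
$o{\left(G,p \right)} = 20 + 2 p$ ($o{\left(G,p \right)} = 2 p - -20 = 2 p + 20 = 20 + 2 p$)
$493 - \sqrt{-40 + o{\left(-2,-5 \right)}} = 493 - \sqrt{-40 + \left(20 + 2 \left(-5\right)\right)} = 493 - \sqrt{-40 + \left(20 - 10\right)} = 493 - \sqrt{-40 + 10} = 493 - \sqrt{-30} = 493 - i \sqrt{30}$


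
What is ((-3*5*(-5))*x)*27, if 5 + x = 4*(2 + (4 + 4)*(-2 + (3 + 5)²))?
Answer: 4023675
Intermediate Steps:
x = 1987 (x = -5 + 4*(2 + (4 + 4)*(-2 + (3 + 5)²)) = -5 + 4*(2 + 8*(-2 + 8²)) = -5 + 4*(2 + 8*(-2 + 64)) = -5 + 4*(2 + 8*62) = -5 + 4*(2 + 496) = -5 + 4*498 = -5 + 1992 = 1987)
((-3*5*(-5))*x)*27 = ((-3*5*(-5))*1987)*27 = (-15*(-5)*1987)*27 = (75*1987)*27 = 149025*27 = 4023675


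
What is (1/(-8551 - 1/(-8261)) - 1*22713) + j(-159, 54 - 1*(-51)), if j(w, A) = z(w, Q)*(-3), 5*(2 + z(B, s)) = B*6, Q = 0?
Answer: -1563583946687/70639810 ≈ -22135.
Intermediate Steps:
z(B, s) = -2 + 6*B/5 (z(B, s) = -2 + (B*6)/5 = -2 + (6*B)/5 = -2 + 6*B/5)
j(w, A) = 6 - 18*w/5 (j(w, A) = (-2 + 6*w/5)*(-3) = 6 - 18*w/5)
(1/(-8551 - 1/(-8261)) - 1*22713) + j(-159, 54 - 1*(-51)) = (1/(-8551 - 1/(-8261)) - 1*22713) + (6 - 18/5*(-159)) = (1/(-8551 - 1*(-1/8261)) - 22713) + (6 + 2862/5) = (1/(-8551 + 1/8261) - 22713) + 2892/5 = (1/(-70639810/8261) - 22713) + 2892/5 = (-8261/70639810 - 22713) + 2892/5 = -1604442012791/70639810 + 2892/5 = -1563583946687/70639810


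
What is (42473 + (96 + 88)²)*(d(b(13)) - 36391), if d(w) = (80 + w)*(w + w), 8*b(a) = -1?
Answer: -88934810679/32 ≈ -2.7792e+9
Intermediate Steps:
b(a) = -⅛ (b(a) = (⅛)*(-1) = -⅛)
d(w) = 2*w*(80 + w) (d(w) = (80 + w)*(2*w) = 2*w*(80 + w))
(42473 + (96 + 88)²)*(d(b(13)) - 36391) = (42473 + (96 + 88)²)*(2*(-⅛)*(80 - ⅛) - 36391) = (42473 + 184²)*(2*(-⅛)*(639/8) - 36391) = (42473 + 33856)*(-639/32 - 36391) = 76329*(-1165151/32) = -88934810679/32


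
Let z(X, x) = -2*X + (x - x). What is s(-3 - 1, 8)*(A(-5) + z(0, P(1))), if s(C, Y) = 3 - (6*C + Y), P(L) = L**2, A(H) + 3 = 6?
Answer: 57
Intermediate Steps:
A(H) = 3 (A(H) = -3 + 6 = 3)
z(X, x) = -2*X (z(X, x) = -2*X + 0 = -2*X)
s(C, Y) = 3 - Y - 6*C (s(C, Y) = 3 - (Y + 6*C) = 3 + (-Y - 6*C) = 3 - Y - 6*C)
s(-3 - 1, 8)*(A(-5) + z(0, P(1))) = (3 - 1*8 - 6*(-3 - 1))*(3 - 2*0) = (3 - 8 - 6*(-4))*(3 + 0) = (3 - 8 + 24)*3 = 19*3 = 57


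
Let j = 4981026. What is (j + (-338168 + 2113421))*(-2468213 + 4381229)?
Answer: 12924869827464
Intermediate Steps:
(j + (-338168 + 2113421))*(-2468213 + 4381229) = (4981026 + (-338168 + 2113421))*(-2468213 + 4381229) = (4981026 + 1775253)*1913016 = 6756279*1913016 = 12924869827464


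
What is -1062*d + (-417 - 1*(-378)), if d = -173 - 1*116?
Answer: 306879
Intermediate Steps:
d = -289 (d = -173 - 116 = -289)
-1062*d + (-417 - 1*(-378)) = -1062*(-289) + (-417 - 1*(-378)) = 306918 + (-417 + 378) = 306918 - 39 = 306879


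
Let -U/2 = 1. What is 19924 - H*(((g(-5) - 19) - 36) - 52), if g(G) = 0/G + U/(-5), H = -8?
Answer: 95356/5 ≈ 19071.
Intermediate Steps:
U = -2 (U = -2*1 = -2)
g(G) = ⅖ (g(G) = 0/G - 2/(-5) = 0 - 2*(-⅕) = 0 + ⅖ = ⅖)
19924 - H*(((g(-5) - 19) - 36) - 52) = 19924 - (-8)*(((⅖ - 19) - 36) - 52) = 19924 - (-8)*((-93/5 - 36) - 52) = 19924 - (-8)*(-273/5 - 52) = 19924 - (-8)*(-533)/5 = 19924 - 1*4264/5 = 19924 - 4264/5 = 95356/5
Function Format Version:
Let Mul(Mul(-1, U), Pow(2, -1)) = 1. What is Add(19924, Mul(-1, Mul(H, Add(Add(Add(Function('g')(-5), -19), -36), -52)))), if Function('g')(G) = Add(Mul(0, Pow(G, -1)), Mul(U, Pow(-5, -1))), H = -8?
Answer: Rational(95356, 5) ≈ 19071.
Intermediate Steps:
U = -2 (U = Mul(-2, 1) = -2)
Function('g')(G) = Rational(2, 5) (Function('g')(G) = Add(Mul(0, Pow(G, -1)), Mul(-2, Pow(-5, -1))) = Add(0, Mul(-2, Rational(-1, 5))) = Add(0, Rational(2, 5)) = Rational(2, 5))
Add(19924, Mul(-1, Mul(H, Add(Add(Add(Function('g')(-5), -19), -36), -52)))) = Add(19924, Mul(-1, Mul(-8, Add(Add(Add(Rational(2, 5), -19), -36), -52)))) = Add(19924, Mul(-1, Mul(-8, Add(Add(Rational(-93, 5), -36), -52)))) = Add(19924, Mul(-1, Mul(-8, Add(Rational(-273, 5), -52)))) = Add(19924, Mul(-1, Mul(-8, Rational(-533, 5)))) = Add(19924, Mul(-1, Rational(4264, 5))) = Add(19924, Rational(-4264, 5)) = Rational(95356, 5)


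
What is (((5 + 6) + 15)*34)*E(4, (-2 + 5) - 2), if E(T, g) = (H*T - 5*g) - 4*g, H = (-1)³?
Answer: -11492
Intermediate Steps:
H = -1
E(T, g) = -T - 9*g (E(T, g) = (-T - 5*g) - 4*g = -T - 9*g)
(((5 + 6) + 15)*34)*E(4, (-2 + 5) - 2) = (((5 + 6) + 15)*34)*(-1*4 - 9*((-2 + 5) - 2)) = ((11 + 15)*34)*(-4 - 9*(3 - 2)) = (26*34)*(-4 - 9*1) = 884*(-4 - 9) = 884*(-13) = -11492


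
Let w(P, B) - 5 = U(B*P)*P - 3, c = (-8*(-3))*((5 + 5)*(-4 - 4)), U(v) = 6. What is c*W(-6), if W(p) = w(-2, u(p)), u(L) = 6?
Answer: 19200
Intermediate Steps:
c = -1920 (c = 24*(10*(-8)) = 24*(-80) = -1920)
w(P, B) = 2 + 6*P (w(P, B) = 5 + (6*P - 3) = 5 + (-3 + 6*P) = 2 + 6*P)
W(p) = -10 (W(p) = 2 + 6*(-2) = 2 - 12 = -10)
c*W(-6) = -1920*(-10) = 19200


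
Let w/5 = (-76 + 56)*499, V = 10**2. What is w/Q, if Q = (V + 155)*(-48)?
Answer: 2495/612 ≈ 4.0768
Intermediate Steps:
V = 100
Q = -12240 (Q = (100 + 155)*(-48) = 255*(-48) = -12240)
w = -49900 (w = 5*((-76 + 56)*499) = 5*(-20*499) = 5*(-9980) = -49900)
w/Q = -49900/(-12240) = -49900*(-1/12240) = 2495/612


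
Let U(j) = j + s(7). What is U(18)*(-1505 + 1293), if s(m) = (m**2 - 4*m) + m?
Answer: -9752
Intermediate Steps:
s(m) = m**2 - 3*m
U(j) = 28 + j (U(j) = j + 7*(-3 + 7) = j + 7*4 = j + 28 = 28 + j)
U(18)*(-1505 + 1293) = (28 + 18)*(-1505 + 1293) = 46*(-212) = -9752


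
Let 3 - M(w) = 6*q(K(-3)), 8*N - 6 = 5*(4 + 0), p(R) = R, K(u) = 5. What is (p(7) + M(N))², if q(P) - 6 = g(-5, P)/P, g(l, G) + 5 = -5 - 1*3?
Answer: 2704/25 ≈ 108.16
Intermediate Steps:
g(l, G) = -13 (g(l, G) = -5 + (-5 - 1*3) = -5 + (-5 - 3) = -5 - 8 = -13)
N = 13/4 (N = ¾ + (5*(4 + 0))/8 = ¾ + (5*4)/8 = ¾ + (⅛)*20 = ¾ + 5/2 = 13/4 ≈ 3.2500)
q(P) = 6 - 13/P
M(w) = -87/5 (M(w) = 3 - 6*(6 - 13/5) = 3 - 6*17/5 = 3 - 1*102/5 = 3 - 102/5 = -87/5)
(p(7) + M(N))² = (7 - 87/5)² = (-52/5)² = 2704/25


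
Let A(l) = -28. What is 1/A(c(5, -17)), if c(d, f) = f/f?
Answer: -1/28 ≈ -0.035714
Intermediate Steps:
c(d, f) = 1
1/A(c(5, -17)) = 1/(-28) = -1/28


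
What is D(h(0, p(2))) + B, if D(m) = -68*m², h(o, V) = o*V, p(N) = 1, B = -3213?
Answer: -3213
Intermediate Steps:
h(o, V) = V*o
D(h(0, p(2))) + B = -68*(1*0)² - 3213 = -68*0² - 3213 = -68*0 - 3213 = 0 - 3213 = -3213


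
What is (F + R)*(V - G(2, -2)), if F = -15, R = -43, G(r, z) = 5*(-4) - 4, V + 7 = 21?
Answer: -2204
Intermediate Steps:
V = 14 (V = -7 + 21 = 14)
G(r, z) = -24 (G(r, z) = -20 - 4 = -24)
(F + R)*(V - G(2, -2)) = (-15 - 43)*(14 - 1*(-24)) = -58*(14 + 24) = -58*38 = -2204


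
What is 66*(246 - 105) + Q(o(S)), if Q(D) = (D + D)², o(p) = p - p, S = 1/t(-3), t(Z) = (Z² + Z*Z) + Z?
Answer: 9306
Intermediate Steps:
t(Z) = Z + 2*Z² (t(Z) = (Z² + Z²) + Z = 2*Z² + Z = Z + 2*Z²)
S = 1/15 (S = 1/(-3*(1 + 2*(-3))) = 1/(-3*(1 - 6)) = 1/(-3*(-5)) = 1/15 ≈ 0.066667)
o(p) = 0
Q(D) = 4*D² (Q(D) = (2*D)² = 4*D²)
66*(246 - 105) + Q(o(S)) = 66*(246 - 105) + 4*0² = 66*141 + 4*0 = 9306 + 0 = 9306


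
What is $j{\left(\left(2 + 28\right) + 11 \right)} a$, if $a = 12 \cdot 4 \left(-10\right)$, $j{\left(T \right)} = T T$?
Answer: $-806880$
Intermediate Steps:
$j{\left(T \right)} = T^{2}$
$a = -480$ ($a = 12 \left(-40\right) = -480$)
$j{\left(\left(2 + 28\right) + 11 \right)} a = \left(\left(2 + 28\right) + 11\right)^{2} \left(-480\right) = \left(30 + 11\right)^{2} \left(-480\right) = 41^{2} \left(-480\right) = 1681 \left(-480\right) = -806880$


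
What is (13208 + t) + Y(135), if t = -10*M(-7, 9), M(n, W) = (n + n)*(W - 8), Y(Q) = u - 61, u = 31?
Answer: 13318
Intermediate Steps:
Y(Q) = -30 (Y(Q) = 31 - 61 = -30)
M(n, W) = 2*n*(-8 + W) (M(n, W) = (2*n)*(-8 + W) = 2*n*(-8 + W))
t = 140 (t = -20*(-7)*(-8 + 9) = -20*(-7) = -10*(-14) = 140)
(13208 + t) + Y(135) = (13208 + 140) - 30 = 13348 - 30 = 13318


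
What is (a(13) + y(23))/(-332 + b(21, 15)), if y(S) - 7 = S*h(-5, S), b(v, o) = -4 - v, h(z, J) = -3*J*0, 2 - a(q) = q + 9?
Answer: 13/357 ≈ 0.036415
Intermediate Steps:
a(q) = -7 - q (a(q) = 2 - (q + 9) = 2 - (9 + q) = 2 + (-9 - q) = -7 - q)
h(z, J) = 0
y(S) = 7 (y(S) = 7 + S*0 = 7 + 0 = 7)
(a(13) + y(23))/(-332 + b(21, 15)) = ((-7 - 1*13) + 7)/(-332 + (-4 - 1*21)) = ((-7 - 13) + 7)/(-332 + (-4 - 21)) = (-20 + 7)/(-332 - 25) = -13/(-357) = -13*(-1/357) = 13/357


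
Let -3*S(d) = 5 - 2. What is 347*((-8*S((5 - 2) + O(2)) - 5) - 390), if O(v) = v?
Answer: -134289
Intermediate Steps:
S(d) = -1 (S(d) = -(5 - 2)/3 = -⅓*3 = -1)
347*((-8*S((5 - 2) + O(2)) - 5) - 390) = 347*((-8*(-1) - 5) - 390) = 347*((8 - 5) - 390) = 347*(3 - 390) = 347*(-387) = -134289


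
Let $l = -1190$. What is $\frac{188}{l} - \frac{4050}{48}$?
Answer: $- \frac{402377}{4760} \approx -84.533$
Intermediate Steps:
$\frac{188}{l} - \frac{4050}{48} = \frac{188}{-1190} - \frac{4050}{48} = 188 \left(- \frac{1}{1190}\right) - \frac{675}{8} = - \frac{94}{595} - \frac{675}{8} = - \frac{402377}{4760}$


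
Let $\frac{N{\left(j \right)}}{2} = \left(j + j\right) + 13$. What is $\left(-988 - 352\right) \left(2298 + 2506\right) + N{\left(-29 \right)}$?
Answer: $-6437450$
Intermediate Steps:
$N{\left(j \right)} = 26 + 4 j$ ($N{\left(j \right)} = 2 \left(\left(j + j\right) + 13\right) = 2 \left(2 j + 13\right) = 2 \left(13 + 2 j\right) = 26 + 4 j$)
$\left(-988 - 352\right) \left(2298 + 2506\right) + N{\left(-29 \right)} = \left(-988 - 352\right) \left(2298 + 2506\right) + \left(26 + 4 \left(-29\right)\right) = \left(-1340\right) 4804 + \left(26 - 116\right) = -6437360 - 90 = -6437450$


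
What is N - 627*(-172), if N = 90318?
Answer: 198162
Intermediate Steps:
N - 627*(-172) = 90318 - 627*(-172) = 90318 - 1*(-107844) = 90318 + 107844 = 198162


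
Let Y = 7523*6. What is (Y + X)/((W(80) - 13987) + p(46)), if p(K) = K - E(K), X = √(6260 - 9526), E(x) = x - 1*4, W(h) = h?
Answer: -45138/13903 - I*√3266/13903 ≈ -3.2466 - 0.0041105*I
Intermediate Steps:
Y = 45138
E(x) = -4 + x (E(x) = x - 4 = -4 + x)
X = I*√3266 (X = √(-3266) = I*√3266 ≈ 57.149*I)
p(K) = 4 (p(K) = K - (-4 + K) = K + (4 - K) = 4)
(Y + X)/((W(80) - 13987) + p(46)) = (45138 + I*√3266)/((80 - 13987) + 4) = (45138 + I*√3266)/(-13907 + 4) = (45138 + I*√3266)/(-13903) = (45138 + I*√3266)*(-1/13903) = -45138/13903 - I*√3266/13903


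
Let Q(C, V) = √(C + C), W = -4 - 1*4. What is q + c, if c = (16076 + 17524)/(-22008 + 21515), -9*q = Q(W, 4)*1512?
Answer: -33600/493 - 672*I ≈ -68.154 - 672.0*I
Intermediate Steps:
W = -8 (W = -4 - 4 = -8)
Q(C, V) = √2*√C (Q(C, V) = √(2*C) = √2*√C)
q = -672*I (q = -√2*√(-8)*1512/9 = -√2*(2*I*√2)*1512/9 = -4*I*1512/9 = -672*I ≈ -672.0*I)
c = -33600/493 (c = 33600/(-493) = 33600*(-1/493) = -33600/493 ≈ -68.154)
q + c = -672*I - 33600/493 = -33600/493 - 672*I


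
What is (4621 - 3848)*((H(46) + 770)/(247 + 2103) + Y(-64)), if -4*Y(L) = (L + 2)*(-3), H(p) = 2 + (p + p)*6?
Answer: -83446123/2350 ≈ -35509.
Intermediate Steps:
H(p) = 2 + 12*p (H(p) = 2 + (2*p)*6 = 2 + 12*p)
Y(L) = 3/2 + 3*L/4 (Y(L) = -(L + 2)*(-3)/4 = -(2 + L)*(-3)/4 = -(-6 - 3*L)/4 = 3/2 + 3*L/4)
(4621 - 3848)*((H(46) + 770)/(247 + 2103) + Y(-64)) = (4621 - 3848)*(((2 + 12*46) + 770)/(247 + 2103) + (3/2 + (3/4)*(-64))) = 773*(((2 + 552) + 770)/2350 + (3/2 - 48)) = 773*((554 + 770)*(1/2350) - 93/2) = 773*(1324*(1/2350) - 93/2) = 773*(662/1175 - 93/2) = 773*(-107951/2350) = -83446123/2350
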